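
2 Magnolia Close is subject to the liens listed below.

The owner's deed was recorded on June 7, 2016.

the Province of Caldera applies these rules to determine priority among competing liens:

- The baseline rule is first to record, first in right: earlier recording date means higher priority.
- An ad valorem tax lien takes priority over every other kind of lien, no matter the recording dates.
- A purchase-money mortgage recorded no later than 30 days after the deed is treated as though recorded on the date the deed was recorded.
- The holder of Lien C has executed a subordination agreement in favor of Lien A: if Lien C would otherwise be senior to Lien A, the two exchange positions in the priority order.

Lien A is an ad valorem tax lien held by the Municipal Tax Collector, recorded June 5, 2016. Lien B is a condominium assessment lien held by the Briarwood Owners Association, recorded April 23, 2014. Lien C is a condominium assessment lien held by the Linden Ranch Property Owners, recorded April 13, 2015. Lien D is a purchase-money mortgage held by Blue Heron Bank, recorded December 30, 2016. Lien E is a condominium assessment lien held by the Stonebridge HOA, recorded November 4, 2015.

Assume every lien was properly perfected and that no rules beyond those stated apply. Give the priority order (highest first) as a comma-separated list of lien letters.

First, effective dates: D was recorded 206 days after the deed, outside the 30-day window, so it keeps its recording date.
A, as an ad valorem tax lien, has superpriority and ranks first.
Ordering the rest by effective date: B (April 23, 2014), C (April 13, 2015), E (November 4, 2015), D (December 30, 2016).
C already ranks below A; the subordination has no effect.

A, B, C, E, D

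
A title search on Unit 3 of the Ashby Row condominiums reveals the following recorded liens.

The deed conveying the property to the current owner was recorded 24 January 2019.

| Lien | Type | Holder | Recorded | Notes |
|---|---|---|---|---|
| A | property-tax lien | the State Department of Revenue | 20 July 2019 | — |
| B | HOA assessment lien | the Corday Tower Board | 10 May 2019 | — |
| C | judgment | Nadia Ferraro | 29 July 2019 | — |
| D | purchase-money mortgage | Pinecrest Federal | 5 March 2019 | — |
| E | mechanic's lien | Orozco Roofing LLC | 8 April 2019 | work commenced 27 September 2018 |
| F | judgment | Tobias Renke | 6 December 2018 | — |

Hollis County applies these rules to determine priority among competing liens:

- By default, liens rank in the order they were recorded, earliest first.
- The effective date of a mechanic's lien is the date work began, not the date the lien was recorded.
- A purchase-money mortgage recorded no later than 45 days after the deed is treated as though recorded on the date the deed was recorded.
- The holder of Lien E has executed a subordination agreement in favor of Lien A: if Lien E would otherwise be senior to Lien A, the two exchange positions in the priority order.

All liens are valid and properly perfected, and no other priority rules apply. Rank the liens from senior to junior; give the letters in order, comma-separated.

Effective dates: D's effective date is the deed date, 24 January 2019; E is treated as recorded 27 September 2018, the work-commencement date.
By effective date: E (27 September 2018), F (6 December 2018), D (24 January 2019), B (10 May 2019), A (20 July 2019), C (29 July 2019).
E would otherwise be senior to A, so under the subordination agreement E and A exchange positions.

A, F, D, B, E, C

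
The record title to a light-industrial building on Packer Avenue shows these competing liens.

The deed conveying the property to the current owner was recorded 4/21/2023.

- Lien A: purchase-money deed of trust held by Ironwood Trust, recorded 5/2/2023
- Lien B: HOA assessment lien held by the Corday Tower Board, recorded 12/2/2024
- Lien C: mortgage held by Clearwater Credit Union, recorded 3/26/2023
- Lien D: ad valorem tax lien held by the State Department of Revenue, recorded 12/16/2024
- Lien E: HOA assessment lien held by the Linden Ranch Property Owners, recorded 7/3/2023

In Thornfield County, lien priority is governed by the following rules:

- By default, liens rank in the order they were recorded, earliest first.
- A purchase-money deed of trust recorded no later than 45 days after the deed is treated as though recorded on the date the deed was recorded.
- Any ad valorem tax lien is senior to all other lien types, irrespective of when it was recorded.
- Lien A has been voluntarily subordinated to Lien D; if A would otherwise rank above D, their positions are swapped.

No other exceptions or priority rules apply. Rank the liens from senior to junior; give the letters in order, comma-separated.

Effective dates after the stated exceptions: A relates back to the deed date 4/21/2023.
D, as an ad valorem tax lien, has superpriority and ranks first.
The other liens, earliest effective date first: C (3/26/2023), A (4/21/2023), E (7/3/2023), B (12/2/2024).
A already ranks below D; the subordination has no effect.

D, C, A, E, B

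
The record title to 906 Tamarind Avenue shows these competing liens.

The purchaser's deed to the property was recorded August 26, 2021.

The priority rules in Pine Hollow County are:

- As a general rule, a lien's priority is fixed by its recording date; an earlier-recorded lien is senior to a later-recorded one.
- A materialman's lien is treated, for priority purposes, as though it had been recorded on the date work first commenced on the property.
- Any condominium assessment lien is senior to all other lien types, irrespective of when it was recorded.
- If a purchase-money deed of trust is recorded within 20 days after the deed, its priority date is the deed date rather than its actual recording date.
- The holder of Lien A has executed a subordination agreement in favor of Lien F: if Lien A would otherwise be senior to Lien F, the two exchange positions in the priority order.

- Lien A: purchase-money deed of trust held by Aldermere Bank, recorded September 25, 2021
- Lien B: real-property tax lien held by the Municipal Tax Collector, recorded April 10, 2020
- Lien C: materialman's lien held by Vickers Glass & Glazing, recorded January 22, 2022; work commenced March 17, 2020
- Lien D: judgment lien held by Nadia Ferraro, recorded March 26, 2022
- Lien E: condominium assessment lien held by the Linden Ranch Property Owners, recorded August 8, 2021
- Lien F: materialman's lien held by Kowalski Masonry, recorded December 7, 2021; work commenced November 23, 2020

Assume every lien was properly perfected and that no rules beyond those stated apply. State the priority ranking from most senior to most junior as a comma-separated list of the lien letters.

Effective dates after the stated exceptions: A missed the 20-day window (30 days after the deed), so its recording date stands; C is treated as recorded March 17, 2020, the work-commencement date; F's effective date is November 23, 2020, when work began.
As a condominium assessment lien, E is senior to every other lien.
Ordering the rest by effective date: C (March 17, 2020), B (April 10, 2020), F (November 23, 2020), A (September 25, 2021), D (March 26, 2022).
A is already junior to F, so the subordination agreement changes nothing.

E, C, B, F, A, D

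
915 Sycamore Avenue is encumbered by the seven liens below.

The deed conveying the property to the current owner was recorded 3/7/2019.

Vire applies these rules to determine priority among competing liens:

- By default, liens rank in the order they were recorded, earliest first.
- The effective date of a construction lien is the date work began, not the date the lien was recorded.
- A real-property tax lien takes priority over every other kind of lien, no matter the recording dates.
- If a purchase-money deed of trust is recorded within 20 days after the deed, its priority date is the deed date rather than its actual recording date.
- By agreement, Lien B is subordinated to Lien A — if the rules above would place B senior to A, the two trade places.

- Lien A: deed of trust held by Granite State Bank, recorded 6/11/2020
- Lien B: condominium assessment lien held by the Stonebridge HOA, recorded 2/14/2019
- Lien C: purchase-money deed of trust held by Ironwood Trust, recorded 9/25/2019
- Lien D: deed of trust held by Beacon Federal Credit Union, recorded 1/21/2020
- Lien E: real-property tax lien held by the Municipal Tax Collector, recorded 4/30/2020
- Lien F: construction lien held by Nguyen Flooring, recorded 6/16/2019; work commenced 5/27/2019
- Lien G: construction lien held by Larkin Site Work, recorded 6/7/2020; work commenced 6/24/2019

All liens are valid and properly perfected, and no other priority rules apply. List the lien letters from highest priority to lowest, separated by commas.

Adjusting effective dates: C was recorded 202 days after the deed — beyond 20 days — so no relation-back applies; F's effective date is 5/27/2019, when work began; G relates back to 6/24/2019 (work commenced).
As a real-property tax lien, E is senior to every other lien.
Among the remaining liens, by effective date: B (2/14/2019), F (5/27/2019), G (6/24/2019), C (9/25/2019), D (1/21/2020), A (6/11/2020).
B would otherwise be senior to A, so under the subordination agreement B and A exchange positions.

E, A, F, G, C, D, B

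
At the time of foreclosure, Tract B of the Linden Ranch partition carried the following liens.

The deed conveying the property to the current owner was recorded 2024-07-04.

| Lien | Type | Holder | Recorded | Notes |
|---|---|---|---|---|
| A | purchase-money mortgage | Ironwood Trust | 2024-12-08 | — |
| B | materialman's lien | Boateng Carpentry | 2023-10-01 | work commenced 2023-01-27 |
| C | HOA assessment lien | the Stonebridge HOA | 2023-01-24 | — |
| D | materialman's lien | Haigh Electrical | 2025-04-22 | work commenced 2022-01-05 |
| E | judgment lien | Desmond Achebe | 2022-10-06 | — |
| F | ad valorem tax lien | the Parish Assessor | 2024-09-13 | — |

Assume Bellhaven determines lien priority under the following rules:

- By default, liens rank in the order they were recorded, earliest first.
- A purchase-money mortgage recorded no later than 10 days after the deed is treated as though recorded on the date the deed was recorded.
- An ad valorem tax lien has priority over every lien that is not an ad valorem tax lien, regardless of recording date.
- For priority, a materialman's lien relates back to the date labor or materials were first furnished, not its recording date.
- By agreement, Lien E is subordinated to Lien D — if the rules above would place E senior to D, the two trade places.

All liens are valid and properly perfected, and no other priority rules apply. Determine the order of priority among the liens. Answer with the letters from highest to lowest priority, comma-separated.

F, D, E, C, B, A

First, effective dates: A was recorded 157 days after the deed, outside the 10-day window, so it keeps its recording date; B relates back to 2023-01-27 (work commenced); D is treated as recorded 2022-01-05, the work-commencement date.
F, as an ad valorem tax lien, has superpriority and ranks first.
The other liens, earliest effective date first: D (2022-01-05), E (2022-10-06), C (2023-01-24), B (2023-01-27), A (2024-12-08).
E is already junior to D, so the subordination agreement changes nothing.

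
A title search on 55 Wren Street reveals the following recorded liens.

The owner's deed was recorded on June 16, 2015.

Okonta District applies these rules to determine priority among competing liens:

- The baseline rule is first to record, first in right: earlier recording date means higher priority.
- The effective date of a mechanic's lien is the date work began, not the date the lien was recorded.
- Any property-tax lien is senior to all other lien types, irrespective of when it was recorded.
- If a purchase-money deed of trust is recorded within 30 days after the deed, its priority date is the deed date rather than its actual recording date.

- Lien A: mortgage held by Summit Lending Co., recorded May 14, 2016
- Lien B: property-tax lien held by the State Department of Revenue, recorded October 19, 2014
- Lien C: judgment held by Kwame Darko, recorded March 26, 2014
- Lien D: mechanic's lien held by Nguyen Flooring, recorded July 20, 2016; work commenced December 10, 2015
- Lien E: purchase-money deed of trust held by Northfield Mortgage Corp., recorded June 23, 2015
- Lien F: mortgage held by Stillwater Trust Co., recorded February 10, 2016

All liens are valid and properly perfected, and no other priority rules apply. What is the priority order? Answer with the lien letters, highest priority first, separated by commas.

B, C, E, D, F, A

Effective dates: D's effective date is December 10, 2015, when work began; E's effective date is the deed date, June 16, 2015.
B is a property-tax lien, so it outranks all other liens regardless of date.
Remaining liens by effective date: C (March 26, 2014), E (June 16, 2015), D (December 10, 2015), F (February 10, 2016), A (May 14, 2016).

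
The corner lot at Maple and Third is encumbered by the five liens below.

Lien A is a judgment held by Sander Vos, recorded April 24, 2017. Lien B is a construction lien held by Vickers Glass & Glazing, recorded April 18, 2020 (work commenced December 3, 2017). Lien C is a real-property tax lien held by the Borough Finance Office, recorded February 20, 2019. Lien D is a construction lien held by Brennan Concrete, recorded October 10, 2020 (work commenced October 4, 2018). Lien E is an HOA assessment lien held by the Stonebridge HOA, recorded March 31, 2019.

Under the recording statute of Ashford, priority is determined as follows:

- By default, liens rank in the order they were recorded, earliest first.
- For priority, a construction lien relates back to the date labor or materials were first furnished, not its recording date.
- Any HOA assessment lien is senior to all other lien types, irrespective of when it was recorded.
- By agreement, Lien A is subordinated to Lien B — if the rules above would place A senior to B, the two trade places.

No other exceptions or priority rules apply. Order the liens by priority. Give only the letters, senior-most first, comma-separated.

First, effective dates: B is treated as recorded December 3, 2017, the work-commencement date; D's effective date is October 4, 2018, when work began.
E is an HOA assessment lien and takes priority over every other lien.
Among the remaining liens, by effective date: A (April 24, 2017), B (December 3, 2017), D (October 4, 2018), C (February 20, 2019).
The subordination applies — A was senior to B — so A and B swap.

E, B, A, D, C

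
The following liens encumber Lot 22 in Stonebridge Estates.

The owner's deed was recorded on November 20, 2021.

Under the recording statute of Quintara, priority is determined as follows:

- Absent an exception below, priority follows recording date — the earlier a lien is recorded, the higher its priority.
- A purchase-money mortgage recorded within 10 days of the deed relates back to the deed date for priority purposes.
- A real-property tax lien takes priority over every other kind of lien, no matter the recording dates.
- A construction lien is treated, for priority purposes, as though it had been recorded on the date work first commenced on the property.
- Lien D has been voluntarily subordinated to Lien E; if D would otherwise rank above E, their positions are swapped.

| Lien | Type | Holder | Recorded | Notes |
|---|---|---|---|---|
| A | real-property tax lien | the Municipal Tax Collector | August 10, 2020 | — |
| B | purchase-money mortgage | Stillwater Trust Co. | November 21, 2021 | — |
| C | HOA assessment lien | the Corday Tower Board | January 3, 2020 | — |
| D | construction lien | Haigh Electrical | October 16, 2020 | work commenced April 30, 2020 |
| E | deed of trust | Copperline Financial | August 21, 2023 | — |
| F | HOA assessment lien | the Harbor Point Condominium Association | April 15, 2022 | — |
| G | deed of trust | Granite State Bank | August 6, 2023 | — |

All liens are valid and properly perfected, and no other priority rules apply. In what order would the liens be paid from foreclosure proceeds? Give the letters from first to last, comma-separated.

A, C, E, B, F, G, D

Effective dates: B relates back to the deed date November 20, 2021; D is treated as recorded April 30, 2020, the work-commencement date.
A, as a real-property tax lien, has superpriority and ranks first.
Remaining liens by effective date: C (January 3, 2020), D (April 30, 2020), B (November 20, 2021), F (April 15, 2022), G (August 6, 2023), E (August 21, 2023).
Because D would otherwise rank above E, the subordination swaps them.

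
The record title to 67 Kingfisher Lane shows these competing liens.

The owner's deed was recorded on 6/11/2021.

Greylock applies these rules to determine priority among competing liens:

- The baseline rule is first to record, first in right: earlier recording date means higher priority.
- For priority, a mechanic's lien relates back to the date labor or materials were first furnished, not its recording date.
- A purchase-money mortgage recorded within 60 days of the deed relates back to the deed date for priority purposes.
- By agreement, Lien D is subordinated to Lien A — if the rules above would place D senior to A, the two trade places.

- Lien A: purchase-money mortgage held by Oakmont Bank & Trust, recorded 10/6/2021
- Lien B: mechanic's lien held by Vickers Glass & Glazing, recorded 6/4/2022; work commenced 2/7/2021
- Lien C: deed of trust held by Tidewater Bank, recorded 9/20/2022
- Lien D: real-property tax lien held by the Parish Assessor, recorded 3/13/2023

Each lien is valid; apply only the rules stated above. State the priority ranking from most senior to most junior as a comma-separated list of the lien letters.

B, A, C, D

Adjusting effective dates: A was recorded 117 days after the deed, outside the 60-day window, so it keeps its recording date; B is treated as recorded 2/7/2021, the work-commencement date.
Sorted by effective date: B (2/7/2021), A (10/6/2021), C (9/20/2022), D (3/13/2023).
D already ranks below A; the subordination has no effect.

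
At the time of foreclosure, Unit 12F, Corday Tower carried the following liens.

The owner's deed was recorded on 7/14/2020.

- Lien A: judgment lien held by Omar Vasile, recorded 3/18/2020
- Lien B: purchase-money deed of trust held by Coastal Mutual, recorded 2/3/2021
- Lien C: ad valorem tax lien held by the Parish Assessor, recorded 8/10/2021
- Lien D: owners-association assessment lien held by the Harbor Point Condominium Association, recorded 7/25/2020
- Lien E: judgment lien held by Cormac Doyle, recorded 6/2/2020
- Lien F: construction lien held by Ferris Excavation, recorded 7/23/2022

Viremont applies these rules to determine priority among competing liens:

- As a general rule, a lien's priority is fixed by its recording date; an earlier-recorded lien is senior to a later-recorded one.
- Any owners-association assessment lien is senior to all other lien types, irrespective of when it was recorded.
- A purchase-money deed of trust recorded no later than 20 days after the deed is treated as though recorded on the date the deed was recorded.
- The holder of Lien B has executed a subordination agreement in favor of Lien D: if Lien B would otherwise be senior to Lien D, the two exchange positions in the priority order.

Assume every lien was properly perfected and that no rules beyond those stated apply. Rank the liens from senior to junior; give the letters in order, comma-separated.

First, effective dates: B missed the 20-day window (204 days after the deed), so its recording date stands.
As an owners-association assessment lien, D is senior to every other lien.
The other liens, earliest effective date first: A (3/18/2020), E (6/2/2020), B (2/3/2021), C (8/10/2021), F (7/23/2022).
B already ranks below D; the subordination has no effect.

D, A, E, B, C, F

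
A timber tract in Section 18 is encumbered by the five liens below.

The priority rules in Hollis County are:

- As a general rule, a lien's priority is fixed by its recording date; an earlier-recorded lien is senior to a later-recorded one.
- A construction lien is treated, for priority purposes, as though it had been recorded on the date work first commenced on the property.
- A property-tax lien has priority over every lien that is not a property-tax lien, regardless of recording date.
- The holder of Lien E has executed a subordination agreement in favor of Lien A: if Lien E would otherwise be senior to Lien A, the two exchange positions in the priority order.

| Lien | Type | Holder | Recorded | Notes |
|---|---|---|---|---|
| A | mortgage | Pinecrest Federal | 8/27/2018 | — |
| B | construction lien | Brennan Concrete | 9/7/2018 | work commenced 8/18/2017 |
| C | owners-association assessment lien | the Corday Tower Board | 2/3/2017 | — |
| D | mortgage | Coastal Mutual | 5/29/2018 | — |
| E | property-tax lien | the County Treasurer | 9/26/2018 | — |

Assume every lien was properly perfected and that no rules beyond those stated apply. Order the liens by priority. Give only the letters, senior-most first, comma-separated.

A, C, B, D, E

Effective dates: B's effective date is 8/18/2017, when work began.
E is a property-tax lien and takes priority over every other lien.
The other liens, earliest effective date first: C (2/3/2017), B (8/18/2017), D (5/29/2018), A (8/27/2018).
E would otherwise be senior to A, so under the subordination agreement E and A exchange positions.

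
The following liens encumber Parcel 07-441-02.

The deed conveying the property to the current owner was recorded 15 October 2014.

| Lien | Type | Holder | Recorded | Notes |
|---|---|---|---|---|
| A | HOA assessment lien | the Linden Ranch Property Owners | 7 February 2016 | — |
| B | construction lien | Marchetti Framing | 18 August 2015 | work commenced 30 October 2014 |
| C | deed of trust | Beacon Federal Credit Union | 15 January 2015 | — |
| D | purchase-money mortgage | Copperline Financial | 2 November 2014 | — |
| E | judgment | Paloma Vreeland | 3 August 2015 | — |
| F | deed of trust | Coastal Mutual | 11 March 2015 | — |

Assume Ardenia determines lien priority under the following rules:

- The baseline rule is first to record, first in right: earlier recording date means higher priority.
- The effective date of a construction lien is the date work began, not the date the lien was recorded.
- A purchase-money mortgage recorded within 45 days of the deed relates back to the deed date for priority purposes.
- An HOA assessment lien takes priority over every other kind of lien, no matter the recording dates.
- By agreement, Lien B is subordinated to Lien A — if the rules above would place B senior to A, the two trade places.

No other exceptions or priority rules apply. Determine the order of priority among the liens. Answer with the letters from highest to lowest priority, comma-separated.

A, D, B, C, F, E

Effective dates after the stated exceptions: B is treated as recorded 30 October 2014, the work-commencement date; D's effective date is the deed date, 15 October 2014.
A, as an HOA assessment lien, has superpriority and ranks first.
Remaining liens by effective date: D (15 October 2014), B (30 October 2014), C (15 January 2015), F (11 March 2015), E (3 August 2015).
B is already junior to A, so the subordination agreement changes nothing.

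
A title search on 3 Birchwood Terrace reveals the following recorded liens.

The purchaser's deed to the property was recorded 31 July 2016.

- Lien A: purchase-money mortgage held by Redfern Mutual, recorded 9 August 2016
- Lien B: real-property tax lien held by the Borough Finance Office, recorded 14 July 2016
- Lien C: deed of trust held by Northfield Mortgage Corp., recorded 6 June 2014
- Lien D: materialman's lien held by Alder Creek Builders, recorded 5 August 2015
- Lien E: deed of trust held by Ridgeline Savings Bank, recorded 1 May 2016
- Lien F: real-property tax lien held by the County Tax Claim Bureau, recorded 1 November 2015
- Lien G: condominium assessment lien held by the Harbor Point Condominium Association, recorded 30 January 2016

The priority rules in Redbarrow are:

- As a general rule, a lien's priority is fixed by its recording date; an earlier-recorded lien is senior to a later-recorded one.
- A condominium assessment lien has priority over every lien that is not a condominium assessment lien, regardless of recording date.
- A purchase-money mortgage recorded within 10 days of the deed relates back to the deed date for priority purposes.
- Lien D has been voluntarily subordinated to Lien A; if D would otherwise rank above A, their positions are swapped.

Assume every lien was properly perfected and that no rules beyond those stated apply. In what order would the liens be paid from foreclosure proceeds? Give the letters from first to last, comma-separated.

First, effective dates: A relates back to the deed date 31 July 2016.
G, as a condominium assessment lien, has superpriority and ranks first.
Remaining liens by effective date: C (6 June 2014), D (5 August 2015), F (1 November 2015), E (1 May 2016), B (14 July 2016), A (31 July 2016).
Because D would otherwise rank above A, the subordination swaps them.

G, C, A, F, E, B, D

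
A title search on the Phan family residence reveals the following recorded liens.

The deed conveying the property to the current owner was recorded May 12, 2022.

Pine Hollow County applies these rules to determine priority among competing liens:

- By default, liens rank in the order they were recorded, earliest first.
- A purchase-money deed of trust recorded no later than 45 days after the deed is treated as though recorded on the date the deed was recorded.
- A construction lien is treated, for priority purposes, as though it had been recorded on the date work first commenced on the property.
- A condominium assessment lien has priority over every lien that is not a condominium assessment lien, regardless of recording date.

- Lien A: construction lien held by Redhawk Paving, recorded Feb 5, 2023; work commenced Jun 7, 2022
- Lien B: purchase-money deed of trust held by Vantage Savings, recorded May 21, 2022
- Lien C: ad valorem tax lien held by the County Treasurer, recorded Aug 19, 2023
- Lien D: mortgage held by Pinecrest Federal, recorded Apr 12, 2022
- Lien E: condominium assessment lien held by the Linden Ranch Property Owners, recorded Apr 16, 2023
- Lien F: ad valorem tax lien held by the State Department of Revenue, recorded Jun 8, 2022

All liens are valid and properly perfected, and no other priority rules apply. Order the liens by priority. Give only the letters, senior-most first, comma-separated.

E, D, B, A, F, C

First, effective dates: A relates back to Jun 7, 2022 (work commenced); B's effective date is the deed date, May 12, 2022.
As a condominium assessment lien, E is senior to every other lien.
Ordering the rest by effective date: D (Apr 12, 2022), B (May 12, 2022), A (Jun 7, 2022), F (Jun 8, 2022), C (Aug 19, 2023).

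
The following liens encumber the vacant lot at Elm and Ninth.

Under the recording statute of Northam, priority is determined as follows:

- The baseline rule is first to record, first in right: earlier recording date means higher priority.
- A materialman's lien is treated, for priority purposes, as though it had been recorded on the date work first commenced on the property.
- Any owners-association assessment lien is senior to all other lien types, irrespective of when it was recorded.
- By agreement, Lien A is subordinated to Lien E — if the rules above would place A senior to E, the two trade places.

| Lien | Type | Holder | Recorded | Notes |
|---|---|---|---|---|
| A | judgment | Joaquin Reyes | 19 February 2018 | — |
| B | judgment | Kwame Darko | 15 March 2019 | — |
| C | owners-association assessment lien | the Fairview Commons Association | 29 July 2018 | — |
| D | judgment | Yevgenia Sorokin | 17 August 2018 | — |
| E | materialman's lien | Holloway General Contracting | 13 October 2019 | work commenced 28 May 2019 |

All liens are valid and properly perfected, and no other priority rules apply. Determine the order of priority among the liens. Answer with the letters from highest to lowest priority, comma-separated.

C, E, D, B, A

Adjusting effective dates: E is treated as recorded 28 May 2019, the work-commencement date.
C, as an owners-association assessment lien, has superpriority and ranks first.
Among the remaining liens, by effective date: A (19 February 2018), D (17 August 2018), B (15 March 2019), E (28 May 2019).
Because A would otherwise rank above E, the subordination swaps them.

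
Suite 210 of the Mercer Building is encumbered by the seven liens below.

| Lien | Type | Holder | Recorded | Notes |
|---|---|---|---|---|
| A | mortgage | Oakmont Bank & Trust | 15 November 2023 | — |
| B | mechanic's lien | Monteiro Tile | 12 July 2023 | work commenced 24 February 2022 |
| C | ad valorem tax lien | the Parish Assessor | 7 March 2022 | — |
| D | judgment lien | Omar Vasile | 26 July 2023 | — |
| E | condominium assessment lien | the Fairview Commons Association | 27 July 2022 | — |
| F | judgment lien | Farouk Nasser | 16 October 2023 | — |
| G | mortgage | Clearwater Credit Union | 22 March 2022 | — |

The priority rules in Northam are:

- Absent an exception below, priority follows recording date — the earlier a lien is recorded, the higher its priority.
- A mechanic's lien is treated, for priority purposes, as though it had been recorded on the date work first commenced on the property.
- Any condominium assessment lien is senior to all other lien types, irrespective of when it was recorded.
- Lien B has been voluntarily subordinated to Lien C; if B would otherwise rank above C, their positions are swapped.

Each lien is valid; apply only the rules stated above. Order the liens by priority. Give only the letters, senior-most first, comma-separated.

E, C, B, G, D, F, A

Adjusting effective dates: B relates back to 24 February 2022 (work commenced).
E, as a condominium assessment lien, has superpriority and ranks first.
Among the remaining liens, by effective date: B (24 February 2022), C (7 March 2022), G (22 March 2022), D (26 July 2023), F (16 October 2023), A (15 November 2023).
B is senior to C before the subordination, so the two trade places.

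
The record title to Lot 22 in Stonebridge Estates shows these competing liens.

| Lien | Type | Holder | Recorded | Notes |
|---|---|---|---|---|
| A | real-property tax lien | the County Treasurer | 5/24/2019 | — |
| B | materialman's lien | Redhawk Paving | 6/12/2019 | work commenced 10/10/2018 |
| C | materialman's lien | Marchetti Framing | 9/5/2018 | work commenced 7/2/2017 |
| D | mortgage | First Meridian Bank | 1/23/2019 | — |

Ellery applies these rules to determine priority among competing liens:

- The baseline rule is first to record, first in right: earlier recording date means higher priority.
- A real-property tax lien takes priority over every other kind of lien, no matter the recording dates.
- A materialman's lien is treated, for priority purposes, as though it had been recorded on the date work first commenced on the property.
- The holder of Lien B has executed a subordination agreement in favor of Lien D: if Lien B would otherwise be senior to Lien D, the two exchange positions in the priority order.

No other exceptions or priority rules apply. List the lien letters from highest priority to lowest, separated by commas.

Effective dates: B's effective date is 10/10/2018, when work began; C relates back to 7/2/2017 (work commenced).
As a real-property tax lien, A is senior to every other lien.
The other liens, earliest effective date first: C (7/2/2017), B (10/10/2018), D (1/23/2019).
The subordination applies — B was senior to D — so B and D swap.

A, C, D, B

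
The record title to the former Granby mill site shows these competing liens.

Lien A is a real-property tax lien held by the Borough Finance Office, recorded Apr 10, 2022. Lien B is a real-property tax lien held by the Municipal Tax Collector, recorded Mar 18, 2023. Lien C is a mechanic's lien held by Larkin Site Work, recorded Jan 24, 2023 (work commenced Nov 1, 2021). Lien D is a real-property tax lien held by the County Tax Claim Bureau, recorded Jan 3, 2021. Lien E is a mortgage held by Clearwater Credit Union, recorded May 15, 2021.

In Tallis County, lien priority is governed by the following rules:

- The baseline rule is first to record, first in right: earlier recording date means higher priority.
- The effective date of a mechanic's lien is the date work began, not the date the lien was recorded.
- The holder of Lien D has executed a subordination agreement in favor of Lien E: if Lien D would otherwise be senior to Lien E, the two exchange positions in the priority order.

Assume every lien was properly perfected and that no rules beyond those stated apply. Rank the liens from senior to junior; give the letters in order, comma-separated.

Adjusting effective dates: C's effective date is Nov 1, 2021, when work began.
By effective date: D (Jan 3, 2021), E (May 15, 2021), C (Nov 1, 2021), A (Apr 10, 2022), B (Mar 18, 2023).
The subordination applies — D was senior to E — so D and E swap.

E, D, C, A, B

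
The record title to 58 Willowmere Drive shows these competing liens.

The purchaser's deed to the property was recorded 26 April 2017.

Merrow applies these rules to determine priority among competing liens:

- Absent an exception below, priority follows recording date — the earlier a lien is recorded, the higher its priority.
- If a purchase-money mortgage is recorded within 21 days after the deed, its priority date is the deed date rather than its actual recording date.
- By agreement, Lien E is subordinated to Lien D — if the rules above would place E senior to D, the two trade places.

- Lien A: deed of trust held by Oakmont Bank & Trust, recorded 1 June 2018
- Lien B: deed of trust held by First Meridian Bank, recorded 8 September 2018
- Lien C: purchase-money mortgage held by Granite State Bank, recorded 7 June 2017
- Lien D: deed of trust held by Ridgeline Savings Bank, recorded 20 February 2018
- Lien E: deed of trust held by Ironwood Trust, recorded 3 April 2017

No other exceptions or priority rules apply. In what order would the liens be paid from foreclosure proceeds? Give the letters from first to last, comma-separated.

D, C, E, A, B

Effective dates: C was recorded 42 days after the deed, outside the 21-day window, so it keeps its recording date.
Ordering by effective date: E (3 April 2017), C (7 June 2017), D (20 February 2018), A (1 June 2018), B (8 September 2018).
The subordination applies — E was senior to D — so E and D swap.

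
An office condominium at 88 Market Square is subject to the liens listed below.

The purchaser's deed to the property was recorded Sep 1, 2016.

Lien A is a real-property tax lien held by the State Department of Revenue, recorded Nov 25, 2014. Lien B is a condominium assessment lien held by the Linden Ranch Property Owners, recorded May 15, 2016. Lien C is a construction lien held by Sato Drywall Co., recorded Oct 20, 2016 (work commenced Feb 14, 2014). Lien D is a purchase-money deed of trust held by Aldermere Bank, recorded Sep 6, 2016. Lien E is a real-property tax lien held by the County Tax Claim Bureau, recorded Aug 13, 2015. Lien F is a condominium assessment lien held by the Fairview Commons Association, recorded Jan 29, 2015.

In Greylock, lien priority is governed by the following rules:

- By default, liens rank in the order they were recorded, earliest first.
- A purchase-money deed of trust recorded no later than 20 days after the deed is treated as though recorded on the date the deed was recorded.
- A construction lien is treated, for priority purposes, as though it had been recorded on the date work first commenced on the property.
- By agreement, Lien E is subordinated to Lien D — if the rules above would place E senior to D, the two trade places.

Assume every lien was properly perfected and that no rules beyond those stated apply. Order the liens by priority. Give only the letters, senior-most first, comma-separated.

C, A, F, D, B, E

Effective dates after the stated exceptions: C's effective date is Feb 14, 2014, when work began; D relates back to the deed date Sep 1, 2016.
Sorted by effective date: C (Feb 14, 2014), A (Nov 25, 2014), F (Jan 29, 2015), E (Aug 13, 2015), B (May 15, 2016), D (Sep 1, 2016).
E is senior to D before the subordination, so the two trade places.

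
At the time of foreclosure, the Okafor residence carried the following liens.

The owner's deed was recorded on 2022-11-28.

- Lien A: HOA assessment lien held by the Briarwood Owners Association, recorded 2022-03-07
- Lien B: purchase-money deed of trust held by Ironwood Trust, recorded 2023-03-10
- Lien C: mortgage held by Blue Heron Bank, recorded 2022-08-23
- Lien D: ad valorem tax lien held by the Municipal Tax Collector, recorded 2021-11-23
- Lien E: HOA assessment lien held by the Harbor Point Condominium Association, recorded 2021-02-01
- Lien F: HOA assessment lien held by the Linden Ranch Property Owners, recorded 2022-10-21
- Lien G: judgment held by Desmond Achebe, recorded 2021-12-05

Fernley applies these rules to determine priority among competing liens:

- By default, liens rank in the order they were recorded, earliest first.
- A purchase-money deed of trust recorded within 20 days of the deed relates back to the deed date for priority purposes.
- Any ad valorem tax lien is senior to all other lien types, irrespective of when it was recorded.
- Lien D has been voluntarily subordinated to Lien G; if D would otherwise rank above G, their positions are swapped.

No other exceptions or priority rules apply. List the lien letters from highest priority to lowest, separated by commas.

Effective dates after the stated exceptions: B was recorded 102 days after the deed — beyond 20 days — so no relation-back applies.
D is an ad valorem tax lien and takes priority over every other lien.
The other liens, earliest effective date first: E (2021-02-01), G (2021-12-05), A (2022-03-07), C (2022-08-23), F (2022-10-21), B (2023-03-10).
Because D would otherwise rank above G, the subordination swaps them.

G, E, D, A, C, F, B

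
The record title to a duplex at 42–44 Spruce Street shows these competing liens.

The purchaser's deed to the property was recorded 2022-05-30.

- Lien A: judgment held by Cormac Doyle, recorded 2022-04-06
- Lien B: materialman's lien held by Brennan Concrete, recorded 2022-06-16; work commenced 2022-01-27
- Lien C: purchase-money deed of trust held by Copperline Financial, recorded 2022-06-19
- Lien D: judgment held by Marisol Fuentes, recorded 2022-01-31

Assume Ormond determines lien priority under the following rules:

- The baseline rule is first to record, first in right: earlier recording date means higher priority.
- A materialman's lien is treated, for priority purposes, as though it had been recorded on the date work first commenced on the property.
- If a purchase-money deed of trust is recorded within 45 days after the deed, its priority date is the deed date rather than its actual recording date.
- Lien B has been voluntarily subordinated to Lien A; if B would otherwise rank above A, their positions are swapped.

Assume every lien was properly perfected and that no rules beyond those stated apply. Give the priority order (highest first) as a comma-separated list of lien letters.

Adjusting effective dates: B's effective date is 2022-01-27, when work began; C's effective date is the deed date, 2022-05-30.
Ordering by effective date: B (2022-01-27), D (2022-01-31), A (2022-04-06), C (2022-05-30).
The subordination applies — B was senior to A — so B and A swap.

A, D, B, C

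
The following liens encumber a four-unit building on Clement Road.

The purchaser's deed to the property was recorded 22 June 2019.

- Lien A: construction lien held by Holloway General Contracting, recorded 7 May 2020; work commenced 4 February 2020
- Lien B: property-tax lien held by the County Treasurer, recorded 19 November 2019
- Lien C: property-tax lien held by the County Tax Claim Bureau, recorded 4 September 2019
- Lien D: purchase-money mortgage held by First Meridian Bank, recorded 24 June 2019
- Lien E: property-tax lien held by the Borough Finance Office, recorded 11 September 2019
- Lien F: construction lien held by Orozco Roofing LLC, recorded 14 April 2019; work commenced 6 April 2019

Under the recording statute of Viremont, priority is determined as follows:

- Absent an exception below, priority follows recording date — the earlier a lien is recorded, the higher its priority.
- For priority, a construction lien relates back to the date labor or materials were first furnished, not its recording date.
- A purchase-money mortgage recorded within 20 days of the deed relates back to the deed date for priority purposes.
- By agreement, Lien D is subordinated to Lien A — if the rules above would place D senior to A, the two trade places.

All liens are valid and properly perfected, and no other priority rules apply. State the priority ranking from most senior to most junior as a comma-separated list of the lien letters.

F, A, C, E, B, D

First, effective dates: A is treated as recorded 4 February 2020, the work-commencement date; D was recorded within the 20-day window, so its effective date is the deed date 22 June 2019; F is treated as recorded 6 April 2019, the work-commencement date.
Ordering by effective date: F (6 April 2019), D (22 June 2019), C (4 September 2019), E (11 September 2019), B (19 November 2019), A (4 February 2020).
Because D would otherwise rank above A, the subordination swaps them.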